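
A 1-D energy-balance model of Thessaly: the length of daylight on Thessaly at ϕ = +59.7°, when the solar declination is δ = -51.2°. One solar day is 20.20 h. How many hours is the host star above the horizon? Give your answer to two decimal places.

0.00 h

cos h₀ = −tan ϕ · tan δ = 2.1284 ≥ 1, so the host star never rises (polar night) and h₀ = 0.
Daylight = 2h₀/(2π) × 20.20 h = (0.0000/π) × 20.20 = 0.00 h.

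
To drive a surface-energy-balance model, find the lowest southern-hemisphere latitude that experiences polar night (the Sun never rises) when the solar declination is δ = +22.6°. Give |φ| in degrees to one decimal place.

Polar night requires cos H₀ = −tan φ tan δ ≥ 1, i.e. tan φ tan δ ≤ −1.
The boundary is |tan φ| · |tan δ| = 1, so |φ| = 90° − |δ| = 90° − 22.6° = 67.4° in the southern hemisphere.

|φ| = 67.4°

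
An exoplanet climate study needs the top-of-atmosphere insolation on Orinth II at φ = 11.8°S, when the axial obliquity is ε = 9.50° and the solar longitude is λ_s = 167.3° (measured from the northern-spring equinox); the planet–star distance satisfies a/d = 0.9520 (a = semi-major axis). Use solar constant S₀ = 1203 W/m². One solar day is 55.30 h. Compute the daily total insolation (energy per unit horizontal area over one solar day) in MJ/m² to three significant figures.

Solar declination: sin δ = sin ε · sin λ_s = sin 9.50° × sin 167.3° = 0.03629, so δ = +2.079°.
cos H₀ = −tan(-11.8°) tan(+2.079°) = 0.0076, H₀ = 1.5632 rad.
Bracket: H₀ sin φ sin δ + cos φ cos δ sin H₀ = 1.5632×-0.20450×0.03629 + 0.97887×0.99934×0.99997 = -0.011601 + 0.978195 = 0.966594.
Inverse-square distance factor (a/d)² = 0.9520² = 0.906304.
Q̄ = (S₀/π) × 0.906304 × [bracket] = (1203/π) × 0.906304 × 0.966594 = 335.45 W/m².
Daily total = Q̄ × 55.30 h × 3600 s/h = 335.45 × 55.30 × 3600 / 10⁶ = 66.78 MJ/m².

66.8 MJ/m²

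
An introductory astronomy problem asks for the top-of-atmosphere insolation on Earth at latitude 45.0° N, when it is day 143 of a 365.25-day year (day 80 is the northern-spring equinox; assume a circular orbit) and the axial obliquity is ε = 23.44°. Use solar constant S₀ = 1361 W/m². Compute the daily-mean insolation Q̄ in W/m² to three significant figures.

Solar longitude: λ_s = 360° × (143 − 80)/365.25 = 62.094°.
sin δ = sin 23.44° × sin 62.094° = 0.35153, so δ = +20.581°.
cos H₀ = −tan(+45.0°) tan(+20.581°) = -0.3755, H₀ = 1.9557 rad.
Bracket: H₀ sin φ sin δ + cos φ cos δ sin H₀ = 1.9557×0.70711×0.35153 + 0.70711×0.93618×0.92682 = 0.486129 + 0.613538 = 1.099667.
Q̄ = (S₀/π) × [bracket] = (1361/π) × 1.099667 = 476.4 W/m².

Q̄ ≈ 476 W/m²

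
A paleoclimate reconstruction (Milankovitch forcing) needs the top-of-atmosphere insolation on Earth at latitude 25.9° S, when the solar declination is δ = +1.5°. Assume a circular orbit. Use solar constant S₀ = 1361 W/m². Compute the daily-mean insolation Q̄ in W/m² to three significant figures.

cos H₀ = −tan(-25.9°) tan(+1.500°) = 0.0127, H₀ = 1.5581 rad.
Bracket: H₀ sin φ sin δ + cos φ cos δ sin H₀ = 1.5581×-0.43680×0.02618 + 0.89956×0.99966×0.99992 = -0.017818 + 0.899182 = 0.881364.
Q̄ = (S₀/π) × [bracket] = (1361/π) × 0.881364 = 381.8 W/m².

Q̄ ≈ 382 W/m²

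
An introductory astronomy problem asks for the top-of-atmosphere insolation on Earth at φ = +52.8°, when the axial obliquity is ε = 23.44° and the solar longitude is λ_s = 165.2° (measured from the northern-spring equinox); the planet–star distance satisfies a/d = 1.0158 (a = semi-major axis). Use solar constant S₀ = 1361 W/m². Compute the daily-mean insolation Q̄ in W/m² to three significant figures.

Q̄ ≈ 328 W/m²

Solar declination: sin δ = sin ε · sin λ_s = sin 23.44° × sin 165.2° = 0.10161, so δ = +5.832°.
cos H₀ = −tan(+52.8°) tan(+5.832°) = -0.1346, H₀ = 1.7058 rad.
Bracket: H₀ sin φ sin δ + cos φ cos δ sin H₀ = 1.7058×0.79653×0.10161 + 0.60460×0.99482×0.99090 = 0.138060 + 0.595995 = 0.734055.
Inverse-square distance factor (a/d)² = 1.0158² = 1.031850.
Q̄ = (S₀/π) × 1.031850 × [bracket] = (1361/π) × 1.031850 × 0.734055 = 328.1 W/m².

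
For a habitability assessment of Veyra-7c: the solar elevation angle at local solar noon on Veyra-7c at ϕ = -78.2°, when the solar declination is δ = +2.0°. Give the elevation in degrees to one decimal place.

9.8°

At local noon the hour angle is zero, so the zenith angle equals |ϕ − δ| = |-78.2° − (+2.000°)| = 80.200°.
Elevation = 90° − 80.200° = 9.8°.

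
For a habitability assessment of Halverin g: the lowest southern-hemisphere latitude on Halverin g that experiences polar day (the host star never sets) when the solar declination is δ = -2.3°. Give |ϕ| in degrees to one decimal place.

|ϕ| = 87.7°

Polar day requires cos h₀ = −tan ϕ tan δ ≤ −1, i.e. tan ϕ tan δ ≥ 1.
The boundary is |tan ϕ| · |tan δ| = 1, so |ϕ| = 90° − |δ| = 90° − 2.3° = 87.7° in the southern hemisphere.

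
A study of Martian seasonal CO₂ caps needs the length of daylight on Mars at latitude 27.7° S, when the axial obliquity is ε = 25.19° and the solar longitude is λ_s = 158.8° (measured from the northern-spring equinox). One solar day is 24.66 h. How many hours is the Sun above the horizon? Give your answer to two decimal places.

Solar declination: sin δ = sin ε · sin λ_s = sin 25.19° × sin 158.8° = 0.15392, so δ = +8.854°.
cos H₀ = −tan φ · tan δ = −tan(-27.7°) × tan(+8.854°) = 0.0818, so H₀ = 1.4889 rad = 85.31°.
Daylight = 2H₀/(2π) × 24.66 h = (1.4889/π) × 24.66 = 11.69 h.

11.69 h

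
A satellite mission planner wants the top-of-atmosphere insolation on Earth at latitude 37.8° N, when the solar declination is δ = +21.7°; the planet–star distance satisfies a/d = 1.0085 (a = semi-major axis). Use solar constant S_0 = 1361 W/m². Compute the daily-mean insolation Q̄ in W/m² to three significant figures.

cos h₀ = −tan(+37.8°) tan(+21.700°) = -0.3087, h₀ = 1.8846 rad.
Bracket: h₀ sin ϕ sin δ + cos ϕ cos δ sin h₀ = 1.8846×0.61291×0.36975 + 0.79016×0.92913×0.95117 = 0.427095 + 0.698312 = 1.125407.
Inverse-square distance factor (a/d)² = 1.0085² = 1.017072.
Q̄ = (S_0/π) × 1.017072 × [bracket] = (1361/π) × 1.017072 × 1.125407 = 495.9 W/m².

Q̄ ≈ 496 W/m²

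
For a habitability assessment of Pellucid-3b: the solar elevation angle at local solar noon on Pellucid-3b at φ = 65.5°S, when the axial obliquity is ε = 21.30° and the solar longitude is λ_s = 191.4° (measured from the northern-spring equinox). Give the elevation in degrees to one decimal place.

Solar declination: sin δ = sin ε · sin λ_s = sin 21.30° × sin 191.4° = -0.07180, so δ = -4.117°.
At local noon the hour angle is zero, so the zenith angle equals |φ − δ| = |-65.5° − (-4.117°)| = 61.383°.
Elevation = 90° − 61.383° = 28.6°.

28.6°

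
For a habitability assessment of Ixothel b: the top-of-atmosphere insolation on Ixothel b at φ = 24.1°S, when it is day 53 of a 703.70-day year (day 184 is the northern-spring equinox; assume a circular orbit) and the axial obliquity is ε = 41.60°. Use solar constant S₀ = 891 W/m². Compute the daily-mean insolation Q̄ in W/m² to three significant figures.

Solar longitude: λ_s = 360° × (53 − 184)/703.70 = -67.017°, i.e. -67.017° + 360° = 292.983°.
sin δ = sin 41.60° × sin 292.983° = -0.61123, so δ = -37.678°.
cos H₀ = −tan(-24.1°) tan(-37.678°) = -0.3455, H₀ = 1.9235 rad.
Bracket: H₀ sin φ sin δ + cos φ cos δ sin H₀ = 1.9235×-0.40833×-0.61123 + 0.91283×0.79146×0.93843 = 0.480074 + 0.677986 = 1.158060.
Q̄ = (S₀/π) × [bracket] = (891/π) × 1.158060 = 328.4 W/m².

Q̄ ≈ 328 W/m²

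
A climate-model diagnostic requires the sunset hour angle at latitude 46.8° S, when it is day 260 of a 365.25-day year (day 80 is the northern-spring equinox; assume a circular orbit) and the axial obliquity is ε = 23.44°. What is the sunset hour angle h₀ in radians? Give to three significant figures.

h₀ = 1.55 rad

Solar longitude: L_s = 360° × (260 − 80)/365.25 = 177.413°.
sin δ = sin 23.44° × sin 177.413° = 0.01796, so δ = +1.029°.
cos h₀ = −tan ϕ · tan δ = −tan(-46.8°) × tan(+1.029°) = 0.0191, so h₀ = 1.5517 rad = 88.90°.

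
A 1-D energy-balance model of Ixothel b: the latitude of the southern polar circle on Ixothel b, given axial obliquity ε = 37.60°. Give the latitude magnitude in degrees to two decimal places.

The polar circle is the lowest latitude that experiences at least one full rotation of continuous darkness at the northern-summer solstice; it lies at |ϕ| = 90° − ε = 90° − 37.60° = 52.40°.

52.40°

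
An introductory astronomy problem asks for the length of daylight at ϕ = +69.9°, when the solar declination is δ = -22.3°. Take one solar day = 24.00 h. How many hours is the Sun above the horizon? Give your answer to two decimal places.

0.00 h

cos h₀ = −tan ϕ · tan δ = 1.1207 ≥ 1, so the Sun never rises (polar night) and h₀ = 0.
Daylight = 2h₀/(2π) × 24.00 h = (0.0000/π) × 24.00 = 0.00 h.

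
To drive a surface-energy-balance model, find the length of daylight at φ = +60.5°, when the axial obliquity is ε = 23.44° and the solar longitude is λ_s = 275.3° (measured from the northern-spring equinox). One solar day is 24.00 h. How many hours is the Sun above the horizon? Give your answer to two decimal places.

5.38 h

Solar declination: sin δ = sin ε · sin λ_s = sin 23.44° × sin 275.3° = -0.39609, so δ = -23.334°.
cos H₀ = −tan φ · tan δ = −tan(+60.5°) × tan(-23.334°) = 0.7624, so H₀ = 0.7037 rad = 40.32°.
Daylight = 2H₀/(2π) × 24.00 h = (0.7037/π) × 24.00 = 5.38 h.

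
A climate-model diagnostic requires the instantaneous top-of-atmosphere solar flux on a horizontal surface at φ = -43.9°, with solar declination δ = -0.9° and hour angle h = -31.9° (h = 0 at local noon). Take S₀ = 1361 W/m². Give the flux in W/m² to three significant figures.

847 W/m²

cos θ_z = sin φ sin δ + cos φ cos δ cos h = 0.010891 + 0.611652 = 0.622543.
Flux = S₀ · cos θ_z = 1361 × 0.622543 = 847.3 W/m².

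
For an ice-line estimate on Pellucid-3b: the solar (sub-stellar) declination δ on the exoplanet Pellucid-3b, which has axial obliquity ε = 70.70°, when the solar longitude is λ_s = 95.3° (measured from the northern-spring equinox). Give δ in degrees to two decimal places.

sin δ = sin ε · sin λ_s = sin 70.70° × sin 95.3° = 0.939766.
δ = arcsin(0.939766) = +70.01°.

δ = +70.01°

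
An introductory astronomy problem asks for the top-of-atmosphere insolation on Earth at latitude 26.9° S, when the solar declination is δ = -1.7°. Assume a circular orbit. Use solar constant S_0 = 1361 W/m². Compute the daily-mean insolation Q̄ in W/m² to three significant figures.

Q̄ ≈ 395 W/m²

cos h₀ = −tan(-26.9°) tan(-1.700°) = -0.0151, h₀ = 1.5859 rad.
Bracket: h₀ sin ϕ sin δ + cos ϕ cos δ sin h₀ = 1.5859×-0.45243×-0.02967 + 0.89180×0.99956×0.99989 = 0.021288 + 0.891310 = 0.912598.
Q̄ = (S_0/π) × [bracket] = (1361/π) × 0.912598 = 395.4 W/m².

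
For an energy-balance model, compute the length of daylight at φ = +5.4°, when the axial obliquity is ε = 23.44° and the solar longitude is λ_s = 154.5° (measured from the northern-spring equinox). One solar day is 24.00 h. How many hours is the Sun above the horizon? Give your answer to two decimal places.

12.13 h

Solar declination: sin δ = sin ε · sin λ_s = sin 23.44° × sin 154.5° = 0.17125, so δ = +9.861°.
cos H₀ = −tan φ · tan δ = −tan(+5.4°) × tan(+9.861°) = -0.0164, so H₀ = 1.5872 rad = 90.94°.
Daylight = 2H₀/(2π) × 24.00 h = (1.5872/π) × 24.00 = 12.13 h.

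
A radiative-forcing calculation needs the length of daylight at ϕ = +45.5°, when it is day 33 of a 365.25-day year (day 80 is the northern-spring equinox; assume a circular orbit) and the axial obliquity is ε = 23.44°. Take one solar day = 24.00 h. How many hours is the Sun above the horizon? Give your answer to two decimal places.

Solar longitude: L_s = 360° × (33 − 80)/365.25 = -46.324°, i.e. -46.324° + 360° = 313.676°.
sin δ = sin 23.44° × sin 313.676° = -0.28771, so δ = -16.721°.
cos h₀ = −tan ϕ · tan δ = −tan(+45.5°) × tan(-16.721°) = 0.3057, so h₀ = 1.2601 rad = 72.20°.
Daylight = 2h₀/(2π) × 24.00 h = (1.2601/π) × 24.00 = 9.63 h.

9.63 h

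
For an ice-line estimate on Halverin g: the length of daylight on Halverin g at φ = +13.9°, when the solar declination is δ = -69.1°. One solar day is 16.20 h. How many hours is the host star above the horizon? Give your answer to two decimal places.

cos H₀ = −tan φ · tan δ = −tan(+13.9°) × tan(-69.100°) = 0.6481, so H₀ = 0.8657 rad = 49.60°.
Daylight = 2H₀/(2π) × 16.20 h = (0.8657/π) × 16.20 = 4.46 h.

4.46 h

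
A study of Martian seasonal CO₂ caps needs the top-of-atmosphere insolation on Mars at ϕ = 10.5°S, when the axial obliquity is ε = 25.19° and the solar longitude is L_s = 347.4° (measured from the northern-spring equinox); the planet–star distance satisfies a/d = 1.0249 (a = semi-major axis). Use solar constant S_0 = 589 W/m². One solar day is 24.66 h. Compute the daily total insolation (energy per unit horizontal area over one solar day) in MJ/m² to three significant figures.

Solar declination: sin δ = sin ε · sin L_s = sin 25.19° × sin 347.4° = -0.09285, so δ = -5.327°.
cos h₀ = −tan(-10.5°) tan(-5.327°) = -0.0173, h₀ = 1.5881 rad.
Bracket: h₀ sin ϕ sin δ + cos ϕ cos δ sin h₀ = 1.5881×-0.18224×-0.09285 + 0.98325×0.99568×0.99985 = 0.026872 + 0.978856 = 1.005728.
Inverse-square distance factor (a/d)² = 1.0249² = 1.050420.
Q̄ = (S_0/π) × 1.050420 × [bracket] = (589/π) × 1.050420 × 1.005728 = 198.07 W/m².
Daily total = Q̄ × 24.66 h × 3600 s/h = 198.07 × 24.66 × 3600 / 10⁶ = 17.58 MJ/m².

17.6 MJ/m²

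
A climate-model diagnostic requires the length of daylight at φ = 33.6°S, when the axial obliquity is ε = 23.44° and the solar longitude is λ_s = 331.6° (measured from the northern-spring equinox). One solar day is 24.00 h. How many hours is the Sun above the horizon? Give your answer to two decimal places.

12.98 h

Solar declination: sin δ = sin ε · sin λ_s = sin 23.44° × sin 331.6° = -0.18920, so δ = -10.906°.
cos H₀ = −tan φ · tan δ = −tan(-33.6°) × tan(-10.906°) = -0.1280, so H₀ = 1.6992 rad = 97.35°.
Daylight = 2H₀/(2π) × 24.00 h = (1.6992/π) × 24.00 = 12.98 h.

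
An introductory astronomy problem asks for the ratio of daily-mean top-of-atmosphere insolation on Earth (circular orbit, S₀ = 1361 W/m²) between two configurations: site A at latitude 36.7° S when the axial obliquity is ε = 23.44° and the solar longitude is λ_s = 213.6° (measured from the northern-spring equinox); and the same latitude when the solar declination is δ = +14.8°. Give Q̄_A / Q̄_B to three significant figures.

Q̄_A / Q̄_B ≈ 1.82

— Configuration A (φ=-36.7°):
Solar declination: sin δ = sin ε · sin λ_s = sin 23.44° × sin 213.6° = -0.22013, so δ = -12.717°.
cos H₀ = −tan(-36.7°) tan(-12.717°) = -0.1682, H₀ = 1.7398 rad.
Bracket: H₀ sin φ sin δ + cos φ cos δ sin H₀ = 1.7398×-0.59763×-0.22013 + 0.80178×0.97547×0.98575 = 0.228882 + 0.770967 = 0.999849.
Q̄ = (S₀/π) × [bracket] = (1361/π) × 0.999849 = 433.15 W/m².
— Configuration B (φ=-36.7°):
cos H₀ = −tan(-36.7°) tan(+14.800°) = 0.1969, H₀ = 1.3726 rad.
Bracket: H₀ sin φ sin δ + cos φ cos δ sin H₀ = 1.3726×-0.59763×0.25545 + 0.80178×0.96682×0.98042 = -0.209547 + 0.759999 = 0.550452.
Q̄ = (S₀/π) × [bracket] = (1361/π) × 0.550452 = 238.47 W/m².
Ratio Q̄_A / Q̄_B = 433.15 / 238.47 = 1.816.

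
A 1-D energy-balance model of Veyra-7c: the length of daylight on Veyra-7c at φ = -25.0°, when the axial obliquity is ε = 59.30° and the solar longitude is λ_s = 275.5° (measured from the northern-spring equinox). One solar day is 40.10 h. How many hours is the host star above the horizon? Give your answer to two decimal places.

Solar declination: sin δ = sin ε · sin λ_s = sin 59.30° × sin 275.5° = -0.85589, so δ = -58.859°.
cos H₀ = −tan φ · tan δ = −tan(-25.0°) × tan(-58.859°) = -0.7717, so H₀ = 2.4524 rad = 140.51°.
Daylight = 2H₀/(2π) × 40.10 h = (2.4524/π) × 40.10 = 31.30 h.

31.30 h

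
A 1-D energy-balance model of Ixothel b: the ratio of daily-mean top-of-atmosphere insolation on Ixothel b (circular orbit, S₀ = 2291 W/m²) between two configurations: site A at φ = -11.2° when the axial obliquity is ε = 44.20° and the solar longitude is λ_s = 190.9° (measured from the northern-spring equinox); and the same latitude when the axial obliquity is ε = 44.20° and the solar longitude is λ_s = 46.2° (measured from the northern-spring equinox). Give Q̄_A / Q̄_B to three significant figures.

Q̄_A / Q̄_B ≈ 1.45

— Configuration A (φ=-11.2°):
Solar declination: sin δ = sin ε · sin λ_s = sin 44.20° × sin 190.9° = -0.13183, so δ = -7.575°.
cos H₀ = −tan(-11.2°) tan(-7.575°) = -0.0263, H₀ = 1.5971 rad.
Bracket: H₀ sin φ sin δ + cos φ cos δ sin H₀ = 1.5971×-0.19423×-0.13183 + 0.98096×0.99127×0.99965 = 0.040894 + 0.972056 = 1.012950.
Q̄ = (S₀/π) × [bracket] = (2291/π) × 1.012950 = 738.69 W/m².
— Configuration B (φ=-11.2°):
Solar declination: sin δ = sin ε · sin λ_s = sin 44.20° × sin 46.2° = 0.50319, so δ = +30.211°.
cos H₀ = −tan(-11.2°) tan(+30.211°) = 0.1153, H₀ = 1.4552 rad.
Bracket: H₀ sin φ sin δ + cos φ cos δ sin H₀ = 1.4552×-0.19423×0.50319 + 0.98096×0.86418×0.99333 = -0.142223 + 0.842072 = 0.699849.
Q̄ = (S₀/π) × [bracket] = (2291/π) × 0.699849 = 510.36 W/m².
Ratio Q̄_A / Q̄_B = 738.69 / 510.36 = 1.447.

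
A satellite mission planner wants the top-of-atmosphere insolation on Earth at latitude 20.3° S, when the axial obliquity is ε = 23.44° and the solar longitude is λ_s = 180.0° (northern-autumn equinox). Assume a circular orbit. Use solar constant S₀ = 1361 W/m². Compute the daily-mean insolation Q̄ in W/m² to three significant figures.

Q̄ ≈ 406 W/m²

Solar declination: sin δ = sin ε · sin λ_s = sin 23.44° × sin 180.0° = 0.00000, so δ = +0.000°.
cos H₀ = −tan(-20.3°) tan(+0.000°) = 0.0000, H₀ = 1.5708 rad.
Bracket: H₀ sin φ sin δ + cos φ cos δ sin H₀ = 1.5708×-0.34694×0.00000 + 0.93789×1.00000×1.00000 = -0.000000 + 0.937890 = 0.937890.
Q̄ = (S₀/π) × [bracket] = (1361/π) × 0.937890 = 406.3 W/m².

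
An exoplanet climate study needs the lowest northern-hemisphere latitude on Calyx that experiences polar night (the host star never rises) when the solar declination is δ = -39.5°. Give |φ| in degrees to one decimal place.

|φ| = 50.5°

Polar night requires cos H₀ = −tan φ tan δ ≥ 1, i.e. tan φ tan δ ≤ −1.
The boundary is |tan φ| · |tan δ| = 1, so |φ| = 90° − |δ| = 90° − 39.5° = 50.5° in the northern hemisphere.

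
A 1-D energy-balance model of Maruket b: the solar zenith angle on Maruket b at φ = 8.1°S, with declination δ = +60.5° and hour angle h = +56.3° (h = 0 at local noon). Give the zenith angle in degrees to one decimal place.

θ_z = 81.5°

cos θ_z = sin φ sin δ + cos φ cos δ cos h = -0.122634 + 0.270493 = 0.147859.
θ_z = arccos(0.147859) = 81.5°.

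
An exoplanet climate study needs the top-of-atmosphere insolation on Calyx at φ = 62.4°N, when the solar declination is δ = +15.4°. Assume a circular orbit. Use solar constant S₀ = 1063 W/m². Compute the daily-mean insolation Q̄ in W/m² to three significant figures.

Q̄ ≈ 298 W/m²

cos H₀ = −tan(+62.4°) tan(+15.400°) = -0.5269, H₀ = 2.1257 rad.
Bracket: H₀ sin φ sin δ + cos φ cos δ sin H₀ = 2.1257×0.88620×0.26556 + 0.46330×0.96410×0.84994 = 0.500261 + 0.379641 = 0.879902.
Q̄ = (S₀/π) × [bracket] = (1063/π) × 0.879902 = 297.7 W/m².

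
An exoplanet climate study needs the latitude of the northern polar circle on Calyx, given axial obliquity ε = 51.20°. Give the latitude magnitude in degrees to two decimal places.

The polar circle is the lowest latitude that experiences at least one full rotation of continuous daylight at the northern-summer solstice; it lies at |φ| = 90° − ε = 90° − 51.20° = 38.80°.

38.80°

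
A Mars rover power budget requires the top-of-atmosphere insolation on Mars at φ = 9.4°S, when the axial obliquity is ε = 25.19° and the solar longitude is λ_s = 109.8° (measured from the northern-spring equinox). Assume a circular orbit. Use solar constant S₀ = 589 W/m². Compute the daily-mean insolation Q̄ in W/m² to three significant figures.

Solar declination: sin δ = sin ε · sin λ_s = sin 25.19° × sin 109.8° = 0.40046, so δ = +23.607°.
cos H₀ = −tan(-9.4°) tan(+23.607°) = 0.0724, H₀ = 1.4984 rad.
Bracket: H₀ sin φ sin δ + cos φ cos δ sin H₀ = 1.4984×-0.16333×0.40046 + 0.98657×0.91631×0.99738 = -0.098006 + 0.901635 = 0.803629.
Q̄ = (S₀/π) × [bracket] = (589/π) × 0.803629 = 150.7 W/m².

Q̄ ≈ 151 W/m²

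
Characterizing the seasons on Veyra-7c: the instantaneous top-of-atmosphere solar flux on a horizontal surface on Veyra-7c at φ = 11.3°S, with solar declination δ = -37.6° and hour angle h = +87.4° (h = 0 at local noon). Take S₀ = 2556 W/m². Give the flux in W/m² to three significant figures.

396 W/m²

cos θ_z = sin φ sin δ + cos φ cos δ cos h = 0.119556 + 0.035244 = 0.154800.
Flux = S₀ · cos θ_z = 2556 × 0.154800 = 395.7 W/m².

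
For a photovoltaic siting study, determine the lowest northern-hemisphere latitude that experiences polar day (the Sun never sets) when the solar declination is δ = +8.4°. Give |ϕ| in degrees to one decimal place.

|ϕ| = 81.6°

Polar day requires cos h₀ = −tan ϕ tan δ ≤ −1, i.e. tan ϕ tan δ ≥ 1.
The boundary is |tan ϕ| · |tan δ| = 1, so |ϕ| = 90° − |δ| = 90° − 8.4° = 81.6° in the northern hemisphere.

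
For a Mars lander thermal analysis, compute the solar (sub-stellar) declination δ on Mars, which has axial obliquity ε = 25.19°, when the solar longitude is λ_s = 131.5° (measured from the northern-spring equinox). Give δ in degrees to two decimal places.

δ = +18.59°

sin δ = sin ε · sin λ_s = sin 25.19° × sin 131.5° = 0.318772.
δ = arcsin(0.318772) = +18.59°.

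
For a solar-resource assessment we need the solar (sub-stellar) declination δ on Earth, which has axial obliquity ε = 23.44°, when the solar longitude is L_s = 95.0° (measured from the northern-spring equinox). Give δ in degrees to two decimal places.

δ = +23.35°

sin δ = sin ε · sin L_s = sin 23.44° × sin 95.0° = 0.396275.
δ = arcsin(0.396275) = +23.35°.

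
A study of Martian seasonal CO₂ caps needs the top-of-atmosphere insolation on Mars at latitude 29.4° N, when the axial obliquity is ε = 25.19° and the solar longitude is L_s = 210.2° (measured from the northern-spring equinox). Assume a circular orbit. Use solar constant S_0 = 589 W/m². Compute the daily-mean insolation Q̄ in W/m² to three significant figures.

Q̄ ≈ 130 W/m²

Solar declination: sin δ = sin ε · sin L_s = sin 25.19° × sin 210.2° = -0.21410, so δ = -12.362°.
cos h₀ = −tan(+29.4°) tan(-12.362°) = 0.1235, h₀ = 1.4470 rad.
Bracket: h₀ sin ϕ sin δ + cos ϕ cos δ sin h₀ = 1.4470×0.49090×-0.21410 + 0.87121×0.97681×0.99234 = -0.152082 + 0.844488 = 0.692406.
Q̄ = (S_0/π) × [bracket] = (589/π) × 0.692406 = 129.8 W/m².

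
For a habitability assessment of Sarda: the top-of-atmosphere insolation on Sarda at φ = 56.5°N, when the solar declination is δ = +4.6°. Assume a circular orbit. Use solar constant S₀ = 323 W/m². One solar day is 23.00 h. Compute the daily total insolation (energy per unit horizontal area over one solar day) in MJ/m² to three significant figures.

cos H₀ = −tan(+56.5°) tan(+4.600°) = -0.1216, H₀ = 1.6927 rad.
Bracket: H₀ sin φ sin δ + cos φ cos δ sin H₀ = 1.6927×0.83389×0.08020 + 0.55194×0.99678×0.99258 = 0.113204 + 0.546081 = 0.659285.
Q̄ = (S₀/π) × [bracket] = (323/π) × 0.659285 = 67.784 W/m².
Daily total = Q̄ × 23.00 h × 3600 s/h = 67.784 × 23.00 × 3600 / 10⁶ = 5.613 MJ/m².

5.61 MJ/m²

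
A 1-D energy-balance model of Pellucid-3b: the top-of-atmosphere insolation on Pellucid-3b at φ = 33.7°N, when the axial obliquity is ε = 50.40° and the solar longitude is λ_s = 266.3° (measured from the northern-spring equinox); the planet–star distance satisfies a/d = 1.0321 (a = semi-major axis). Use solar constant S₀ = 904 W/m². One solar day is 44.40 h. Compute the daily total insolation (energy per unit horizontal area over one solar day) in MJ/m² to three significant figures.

Solar declination: sin δ = sin ε · sin λ_s = sin 50.40° × sin 266.3° = -0.76891, so δ = -50.256°.
cos H₀ = −tan(+33.7°) tan(-50.256°) = 0.8020, H₀ = 0.6401 rad.
Bracket: H₀ sin φ sin δ + cos φ cos δ sin H₀ = 0.6401×0.55484×-0.76891 + 0.83195×0.63936×0.59726 = -0.273081 + 0.317692 = 0.044611.
Inverse-square distance factor (a/d)² = 1.0321² = 1.065230.
Q̄ = (S₀/π) × 1.065230 × [bracket] = (904/π) × 1.065230 × 0.044611 = 13.674 W/m².
Daily total = Q̄ × 44.40 h × 3600 s/h = 13.674 × 44.40 × 3600 / 10⁶ = 2.186 MJ/m².

2.19 MJ/m²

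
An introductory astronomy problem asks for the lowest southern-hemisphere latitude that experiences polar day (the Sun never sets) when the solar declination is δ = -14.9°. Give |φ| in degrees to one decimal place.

|φ| = 75.1°

Polar day requires cos H₀ = −tan φ tan δ ≤ −1, i.e. tan φ tan δ ≥ 1.
The boundary is |tan φ| · |tan δ| = 1, so |φ| = 90° − |δ| = 90° − 14.9° = 75.1° in the southern hemisphere.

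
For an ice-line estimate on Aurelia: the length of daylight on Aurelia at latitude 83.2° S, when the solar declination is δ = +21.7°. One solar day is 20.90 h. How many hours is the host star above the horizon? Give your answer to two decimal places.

0.00 h

cos H₀ = −tan φ · tan δ = 3.3373 ≥ 1, so the host star never rises (polar night) and H₀ = 0.
Daylight = 2H₀/(2π) × 20.90 h = (0.0000/π) × 20.90 = 0.00 h.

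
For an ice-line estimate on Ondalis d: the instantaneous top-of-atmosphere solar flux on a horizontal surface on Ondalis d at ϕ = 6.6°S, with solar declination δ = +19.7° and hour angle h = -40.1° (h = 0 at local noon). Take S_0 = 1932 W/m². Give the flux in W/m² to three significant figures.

1.31e+03 W/m²

cos θ_z = sin ϕ sin δ + cos ϕ cos δ cos h = -0.038745 + 0.715378 = 0.676633.
Flux = S_0 · cos θ_z = 1932 × 0.676633 = 1307 W/m².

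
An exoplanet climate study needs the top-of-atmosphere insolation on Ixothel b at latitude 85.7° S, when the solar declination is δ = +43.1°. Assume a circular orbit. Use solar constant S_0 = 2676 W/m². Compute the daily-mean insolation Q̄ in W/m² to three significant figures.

Q̄ ≈ 0.00 W/m²

cos h₀ = −tan(-85.7°) tan(+43.100°) = 12.4455 ≥ 1 ⇒ polar night, h₀ = 0 and Q̄ = 0.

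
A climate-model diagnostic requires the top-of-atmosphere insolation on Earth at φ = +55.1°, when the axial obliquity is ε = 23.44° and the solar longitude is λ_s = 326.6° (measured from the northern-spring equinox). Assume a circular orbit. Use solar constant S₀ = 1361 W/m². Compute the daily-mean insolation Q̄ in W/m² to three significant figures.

Solar declination: sin δ = sin ε · sin λ_s = sin 23.44° × sin 326.6° = -0.21897, so δ = -12.649°.
cos H₀ = −tan(+55.1°) tan(-12.649°) = 0.3217, H₀ = 1.2433 rad.
Bracket: H₀ sin φ sin δ + cos φ cos δ sin H₀ = 1.2433×0.82015×-0.21897 + 0.57215×0.97573×0.94684 = -0.223282 + 0.528587 = 0.305305.
Q̄ = (S₀/π) × [bracket] = (1361/π) × 0.305305 = 132.3 W/m².

Q̄ ≈ 132 W/m²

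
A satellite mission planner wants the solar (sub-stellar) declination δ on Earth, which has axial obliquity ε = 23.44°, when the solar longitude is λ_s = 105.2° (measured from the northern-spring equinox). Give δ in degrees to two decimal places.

sin δ = sin ε · sin λ_s = sin 23.44° × sin 105.2° = 0.383872.
δ = arcsin(0.383872) = +22.57°.

δ = +22.57°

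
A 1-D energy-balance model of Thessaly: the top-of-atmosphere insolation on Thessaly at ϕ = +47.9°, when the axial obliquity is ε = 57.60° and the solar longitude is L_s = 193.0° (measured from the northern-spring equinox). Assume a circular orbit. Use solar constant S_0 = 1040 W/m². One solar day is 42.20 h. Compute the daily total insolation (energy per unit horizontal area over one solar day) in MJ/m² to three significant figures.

22.7 MJ/m²

Solar declination: sin δ = sin ε · sin L_s = sin 57.60° × sin 193.0° = -0.18993, so δ = -10.949°.
cos h₀ = −tan(+47.9°) tan(-10.949°) = 0.2141, h₀ = 1.3550 rad.
Bracket: h₀ sin ϕ sin δ + cos ϕ cos δ sin h₀ = 1.3550×0.74198×-0.18993 + 0.67043×0.98180×0.97681 = -0.190952 + 0.642964 = 0.452012.
Q̄ = (S_0/π) × [bracket] = (1040/π) × 0.452012 = 149.64 W/m².
Daily total = Q̄ × 42.20 h × 3600 s/h = 149.64 × 42.20 × 3600 / 10⁶ = 22.73 MJ/m².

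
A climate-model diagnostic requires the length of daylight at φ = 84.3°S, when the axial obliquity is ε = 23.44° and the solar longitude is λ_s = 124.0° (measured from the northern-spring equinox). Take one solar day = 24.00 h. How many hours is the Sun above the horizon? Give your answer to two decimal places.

0.00 h

Solar declination: sin δ = sin ε · sin λ_s = sin 23.44° × sin 124.0° = 0.32978, so δ = +19.256°.
cos H₀ = −tan φ · tan δ = 3.4998 ≥ 1, so the Sun never rises (polar night) and H₀ = 0.
Daylight = 2H₀/(2π) × 24.00 h = (0.0000/π) × 24.00 = 0.00 h.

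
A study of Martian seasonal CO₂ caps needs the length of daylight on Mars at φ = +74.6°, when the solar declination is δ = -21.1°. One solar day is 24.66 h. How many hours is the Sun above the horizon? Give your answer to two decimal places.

0.00 h

cos H₀ = −tan φ · tan δ = 1.4009 ≥ 1, so the Sun never rises (polar night) and H₀ = 0.
Daylight = 2H₀/(2π) × 24.66 h = (0.0000/π) × 24.66 = 0.00 h.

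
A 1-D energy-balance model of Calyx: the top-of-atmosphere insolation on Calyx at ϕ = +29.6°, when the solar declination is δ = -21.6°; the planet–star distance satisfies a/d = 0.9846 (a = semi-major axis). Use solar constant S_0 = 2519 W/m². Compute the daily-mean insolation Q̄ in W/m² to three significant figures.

cos h₀ = −tan(+29.6°) tan(-21.600°) = 0.2249, h₀ = 1.3439 rad.
Bracket: h₀ sin ϕ sin δ + cos ϕ cos δ sin h₀ = 1.3439×0.49394×-0.36812 + 0.86949×0.92978×0.97438 = -0.244360 + 0.787722 = 0.543362.
Inverse-square distance factor (a/d)² = 0.9846² = 0.969437.
Q̄ = (S_0/π) × 0.969437 × [bracket] = (2519/π) × 0.969437 × 0.543362 = 422.4 W/m².

Q̄ ≈ 422 W/m²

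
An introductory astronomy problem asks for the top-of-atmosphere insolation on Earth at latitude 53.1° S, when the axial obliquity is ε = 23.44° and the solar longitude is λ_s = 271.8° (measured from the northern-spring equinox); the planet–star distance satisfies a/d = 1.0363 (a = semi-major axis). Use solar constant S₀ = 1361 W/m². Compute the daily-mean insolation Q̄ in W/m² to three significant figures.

Q̄ ≈ 533 W/m²

Solar declination: sin δ = sin ε · sin λ_s = sin 23.44° × sin 271.8° = -0.39759, so δ = -23.428°.
cos H₀ = −tan(-53.1°) tan(-23.428°) = -0.5771, H₀ = 2.1860 rad.
Bracket: H₀ sin φ sin δ + cos φ cos δ sin H₀ = 2.1860×-0.79968×-0.39759 + 0.60042×0.91756×0.81666 = 0.695027 + 0.449915 = 1.144942.
Inverse-square distance factor (a/d)² = 1.0363² = 1.073918.
Q̄ = (S₀/π) × 1.073918 × [bracket] = (1361/π) × 1.073918 × 1.144942 = 532.7 W/m².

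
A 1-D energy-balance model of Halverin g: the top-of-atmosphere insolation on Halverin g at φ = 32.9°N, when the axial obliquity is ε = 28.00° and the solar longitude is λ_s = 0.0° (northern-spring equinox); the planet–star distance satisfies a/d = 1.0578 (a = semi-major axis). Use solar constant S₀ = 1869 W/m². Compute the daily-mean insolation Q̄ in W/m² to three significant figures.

Solar declination: sin δ = sin ε · sin λ_s = sin 28.00° × sin 0.0° = 0.00000, so δ = +0.000°.
cos H₀ = −tan(+32.9°) tan(+0.000°) = -0.0000, H₀ = 1.5708 rad.
Bracket: H₀ sin φ sin δ + cos φ cos δ sin H₀ = 1.5708×0.54317×0.00000 + 0.83962×1.00000×1.00000 = 0.000000 + 0.839620 = 0.839620.
Inverse-square distance factor (a/d)² = 1.0578² = 1.118941.
Q̄ = (S₀/π) × 1.118941 × [bracket] = (1869/π) × 1.118941 × 0.839620 = 558.9 W/m².

Q̄ ≈ 559 W/m²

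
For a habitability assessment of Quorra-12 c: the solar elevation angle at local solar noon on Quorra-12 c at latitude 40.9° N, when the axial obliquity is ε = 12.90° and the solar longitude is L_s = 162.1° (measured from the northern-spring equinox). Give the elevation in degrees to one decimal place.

53.0°

Solar declination: sin δ = sin ε · sin L_s = sin 12.90° × sin 162.1° = 0.06862, so δ = +3.935°.
At local noon the hour angle is zero, so the zenith angle equals |ϕ − δ| = |+40.9° − (+3.935°)| = 36.965°.
Elevation = 90° − 36.965° = 53.0°.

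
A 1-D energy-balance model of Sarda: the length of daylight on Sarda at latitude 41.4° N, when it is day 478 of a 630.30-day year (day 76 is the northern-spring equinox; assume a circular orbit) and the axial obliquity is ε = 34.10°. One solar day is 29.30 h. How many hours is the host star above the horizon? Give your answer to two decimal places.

Solar longitude: L_s = 360° × (478 − 76)/630.30 = 229.605°.
sin δ = sin 34.10° × sin 229.605° = -0.42698, so δ = -25.276°.
cos h₀ = −tan ϕ · tan δ = −tan(+41.4°) × tan(-25.276°) = 0.4163, so h₀ = 1.1414 rad = 65.40°.
Daylight = 2h₀/(2π) × 29.30 h = (1.1414/π) × 29.30 = 10.65 h.

10.65 h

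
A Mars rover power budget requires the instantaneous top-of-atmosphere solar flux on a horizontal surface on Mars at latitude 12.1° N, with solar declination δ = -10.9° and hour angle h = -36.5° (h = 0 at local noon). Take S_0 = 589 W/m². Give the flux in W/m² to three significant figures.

431 W/m²

cos θ_z = sin ϕ sin δ + cos ϕ cos δ cos h = -0.039638 + 0.771817 = 0.732179.
Flux = S_0 · cos θ_z = 589 × 0.732179 = 431.3 W/m².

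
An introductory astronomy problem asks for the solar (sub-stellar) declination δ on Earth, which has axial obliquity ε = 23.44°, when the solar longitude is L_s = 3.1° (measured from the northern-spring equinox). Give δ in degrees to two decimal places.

sin δ = sin ε · sin L_s = sin 23.44° × sin 3.1° = 0.021512.
δ = arcsin(0.021512) = +1.23°.

δ = +1.23°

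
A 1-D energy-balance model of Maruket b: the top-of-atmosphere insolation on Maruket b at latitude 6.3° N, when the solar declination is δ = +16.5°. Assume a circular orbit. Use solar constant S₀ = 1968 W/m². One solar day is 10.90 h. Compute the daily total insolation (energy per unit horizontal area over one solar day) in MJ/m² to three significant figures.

cos H₀ = −tan(+6.3°) tan(+16.500°) = -0.0327, H₀ = 1.6035 rad.
Bracket: H₀ sin φ sin δ + cos φ cos δ sin H₀ = 1.6035×0.10973×0.28402 + 0.99396×0.95882×0.99947 = 0.049974 + 0.952524 = 1.002498.
Q̄ = (S₀/π) × [bracket] = (1968/π) × 1.002498 = 628.00 W/m².
Daily total = Q̄ × 10.90 h × 3600 s/h = 628.00 × 10.90 × 3600 / 10⁶ = 24.64 MJ/m².

24.6 MJ/m²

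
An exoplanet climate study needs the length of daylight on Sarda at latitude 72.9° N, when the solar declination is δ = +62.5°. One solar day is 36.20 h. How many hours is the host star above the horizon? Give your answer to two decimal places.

Sunrise equation: cos h₀ = −tan ϕ · tan δ = -6.2442 ≤ −1, so the host star never sets (polar day) and h₀ = π.
Daylight = 2h₀/(2π) × 36.20 h = (3.1416/π) × 36.20 = 36.20 h.

36.20 h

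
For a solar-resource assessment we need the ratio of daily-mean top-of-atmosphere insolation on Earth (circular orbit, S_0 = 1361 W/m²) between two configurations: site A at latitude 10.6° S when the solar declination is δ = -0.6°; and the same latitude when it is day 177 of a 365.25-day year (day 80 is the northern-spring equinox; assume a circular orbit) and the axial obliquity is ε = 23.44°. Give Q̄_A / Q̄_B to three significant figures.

Q̄_A / Q̄_B ≈ 1.25

— Configuration A (ϕ=-10.6°):
cos h₀ = −tan(-10.6°) tan(-0.600°) = -0.0020, h₀ = 1.5728 rad.
Bracket: h₀ sin ϕ sin δ + cos ϕ cos δ sin h₀ = 1.5728×-0.18395×-0.01047 + 0.98294×0.99995×1.00000 = 0.003029 + 0.982891 = 0.985920.
Q̄ = (S_0/π) × [bracket] = (1361/π) × 0.985920 = 427.12 W/m².
— Configuration B (ϕ=-10.6°):
Solar longitude: L_s = 360° × (177 − 80)/365.25 = 95.606°.
sin δ = sin 23.44° × sin 95.606° = 0.39589, so δ = +23.321°.
cos h₀ = −tan(-10.6°) tan(+23.321°) = 0.0807, h₀ = 1.4900 rad.
Bracket: h₀ sin ϕ sin δ + cos ϕ cos δ sin h₀ = 1.4900×-0.18395×0.39589 + 0.98294×0.91830×0.99674 = -0.108508 + 0.899691 = 0.791183.
Q̄ = (S_0/π) × [bracket] = (1361/π) × 0.791183 = 342.76 W/m².
Ratio Q̄_A / Q̄_B = 427.12 / 342.76 = 1.246.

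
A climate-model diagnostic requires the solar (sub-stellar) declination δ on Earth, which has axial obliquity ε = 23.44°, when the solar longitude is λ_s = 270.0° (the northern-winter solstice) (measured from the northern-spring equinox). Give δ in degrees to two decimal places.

sin δ = sin ε · sin λ_s = sin 23.44° × sin 270.0° = -0.397789.
δ = arcsin(-0.397789) = -23.44°.

δ = -23.44°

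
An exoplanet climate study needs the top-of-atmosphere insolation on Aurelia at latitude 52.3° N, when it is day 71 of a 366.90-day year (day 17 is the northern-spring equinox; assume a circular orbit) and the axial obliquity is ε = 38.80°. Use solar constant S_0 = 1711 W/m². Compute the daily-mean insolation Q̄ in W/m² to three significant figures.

Solar longitude: L_s = 360° × (71 − 17)/366.90 = 52.984°.
sin δ = sin 38.80° × sin 52.984° = 0.50033, so δ = +30.022°.
cos h₀ = −tan(+52.3°) tan(+30.022°) = -0.7477, h₀ = 2.4153 rad.
Bracket: h₀ sin ϕ sin δ + cos ϕ cos δ sin h₀ = 2.4153×0.79122×0.50033 + 0.61153×0.86584×0.66409 = 0.956147 + 0.351627 = 1.307774.
Q̄ = (S_0/π) × [bracket] = (1711/π) × 1.307774 = 712.3 W/m².

Q̄ ≈ 712 W/m²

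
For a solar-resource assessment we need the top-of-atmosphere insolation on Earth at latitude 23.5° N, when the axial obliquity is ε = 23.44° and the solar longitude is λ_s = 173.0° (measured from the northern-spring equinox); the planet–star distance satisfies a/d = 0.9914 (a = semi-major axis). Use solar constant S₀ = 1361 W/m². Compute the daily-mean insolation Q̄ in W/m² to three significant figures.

Solar declination: sin δ = sin ε · sin λ_s = sin 23.44° × sin 173.0° = 0.04848, so δ = +2.779°.
cos H₀ = −tan(+23.5°) tan(+2.779°) = -0.0211, H₀ = 1.5919 rad.
Bracket: H₀ sin φ sin δ + cos φ cos δ sin H₀ = 1.5919×0.39875×0.04848 + 0.91706×0.99882×0.99978 = 0.030774 + 0.915776 = 0.946550.
Inverse-square distance factor (a/d)² = 0.9914² = 0.982874.
Q̄ = (S₀/π) × 0.982874 × [bracket] = (1361/π) × 0.982874 × 0.946550 = 403.0 W/m².

Q̄ ≈ 403 W/m²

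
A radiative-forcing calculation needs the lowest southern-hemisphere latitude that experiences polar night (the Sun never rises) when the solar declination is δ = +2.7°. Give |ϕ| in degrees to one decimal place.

|ϕ| = 87.3°

Polar night requires cos h₀ = −tan ϕ tan δ ≥ 1, i.e. tan ϕ tan δ ≤ −1.
The boundary is |tan ϕ| · |tan δ| = 1, so |ϕ| = 90° − |δ| = 90° − 2.7° = 87.3° in the southern hemisphere.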